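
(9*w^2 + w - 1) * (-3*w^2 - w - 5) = -27*w^4 - 12*w^3 - 43*w^2 - 4*w + 5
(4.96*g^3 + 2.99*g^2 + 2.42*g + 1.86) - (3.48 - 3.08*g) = 4.96*g^3 + 2.99*g^2 + 5.5*g - 1.62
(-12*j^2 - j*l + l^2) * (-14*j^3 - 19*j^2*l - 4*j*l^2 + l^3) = 168*j^5 + 242*j^4*l + 53*j^3*l^2 - 27*j^2*l^3 - 5*j*l^4 + l^5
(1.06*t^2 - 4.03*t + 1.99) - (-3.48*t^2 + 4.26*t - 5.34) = 4.54*t^2 - 8.29*t + 7.33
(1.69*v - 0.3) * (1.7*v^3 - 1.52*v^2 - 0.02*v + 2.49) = 2.873*v^4 - 3.0788*v^3 + 0.4222*v^2 + 4.2141*v - 0.747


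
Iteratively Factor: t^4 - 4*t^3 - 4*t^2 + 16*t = (t - 4)*(t^3 - 4*t) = t*(t - 4)*(t^2 - 4) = t*(t - 4)*(t - 2)*(t + 2)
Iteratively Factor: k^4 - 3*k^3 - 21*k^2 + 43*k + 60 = (k - 5)*(k^3 + 2*k^2 - 11*k - 12) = (k - 5)*(k + 4)*(k^2 - 2*k - 3) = (k - 5)*(k + 1)*(k + 4)*(k - 3)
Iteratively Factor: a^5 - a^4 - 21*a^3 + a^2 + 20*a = (a + 4)*(a^4 - 5*a^3 - a^2 + 5*a) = (a - 1)*(a + 4)*(a^3 - 4*a^2 - 5*a) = (a - 5)*(a - 1)*(a + 4)*(a^2 + a) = (a - 5)*(a - 1)*(a + 1)*(a + 4)*(a)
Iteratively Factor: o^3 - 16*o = (o + 4)*(o^2 - 4*o) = (o - 4)*(o + 4)*(o)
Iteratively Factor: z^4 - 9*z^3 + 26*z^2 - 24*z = (z - 3)*(z^3 - 6*z^2 + 8*z) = z*(z - 3)*(z^2 - 6*z + 8) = z*(z - 3)*(z - 2)*(z - 4)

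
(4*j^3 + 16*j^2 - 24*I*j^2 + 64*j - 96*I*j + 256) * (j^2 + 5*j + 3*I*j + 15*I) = 4*j^5 + 36*j^4 - 12*I*j^4 + 216*j^3 - 108*I*j^3 + 1224*j^2 - 48*I*j^2 + 2720*j + 1728*I*j + 3840*I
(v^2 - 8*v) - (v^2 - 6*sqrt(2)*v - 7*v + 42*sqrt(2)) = -v + 6*sqrt(2)*v - 42*sqrt(2)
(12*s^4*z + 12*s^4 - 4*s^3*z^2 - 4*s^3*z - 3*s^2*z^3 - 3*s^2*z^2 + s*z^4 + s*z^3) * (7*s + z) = 84*s^5*z + 84*s^5 - 16*s^4*z^2 - 16*s^4*z - 25*s^3*z^3 - 25*s^3*z^2 + 4*s^2*z^4 + 4*s^2*z^3 + s*z^5 + s*z^4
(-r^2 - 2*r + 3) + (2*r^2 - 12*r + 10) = r^2 - 14*r + 13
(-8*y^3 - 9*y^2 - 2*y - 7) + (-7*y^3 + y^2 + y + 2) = -15*y^3 - 8*y^2 - y - 5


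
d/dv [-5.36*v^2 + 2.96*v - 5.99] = 2.96 - 10.72*v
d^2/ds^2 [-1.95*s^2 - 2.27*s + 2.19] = -3.90000000000000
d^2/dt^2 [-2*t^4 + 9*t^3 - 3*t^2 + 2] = -24*t^2 + 54*t - 6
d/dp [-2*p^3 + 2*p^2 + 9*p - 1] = -6*p^2 + 4*p + 9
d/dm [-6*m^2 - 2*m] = -12*m - 2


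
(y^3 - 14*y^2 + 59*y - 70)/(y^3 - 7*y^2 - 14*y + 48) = (y^2 - 12*y + 35)/(y^2 - 5*y - 24)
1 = 1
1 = 1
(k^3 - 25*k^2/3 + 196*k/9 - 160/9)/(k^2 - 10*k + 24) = (9*k^2 - 39*k + 40)/(9*(k - 6))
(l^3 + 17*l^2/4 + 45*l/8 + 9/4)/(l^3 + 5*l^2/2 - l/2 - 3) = (l + 3/4)/(l - 1)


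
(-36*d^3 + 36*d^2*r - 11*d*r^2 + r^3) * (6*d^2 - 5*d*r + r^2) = -216*d^5 + 396*d^4*r - 282*d^3*r^2 + 97*d^2*r^3 - 16*d*r^4 + r^5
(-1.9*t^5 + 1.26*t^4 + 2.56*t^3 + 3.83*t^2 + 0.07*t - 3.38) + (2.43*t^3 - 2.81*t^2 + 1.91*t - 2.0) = -1.9*t^5 + 1.26*t^4 + 4.99*t^3 + 1.02*t^2 + 1.98*t - 5.38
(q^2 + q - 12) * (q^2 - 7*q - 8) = q^4 - 6*q^3 - 27*q^2 + 76*q + 96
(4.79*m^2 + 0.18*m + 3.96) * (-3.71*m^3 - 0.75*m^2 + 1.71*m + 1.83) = -17.7709*m^5 - 4.2603*m^4 - 6.6357*m^3 + 6.1035*m^2 + 7.101*m + 7.2468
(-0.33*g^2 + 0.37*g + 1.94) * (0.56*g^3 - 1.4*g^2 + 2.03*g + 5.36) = -0.1848*g^5 + 0.6692*g^4 - 0.1015*g^3 - 3.7337*g^2 + 5.9214*g + 10.3984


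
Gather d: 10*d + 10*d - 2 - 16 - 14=20*d - 32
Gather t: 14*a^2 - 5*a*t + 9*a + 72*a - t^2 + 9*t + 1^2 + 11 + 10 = 14*a^2 + 81*a - t^2 + t*(9 - 5*a) + 22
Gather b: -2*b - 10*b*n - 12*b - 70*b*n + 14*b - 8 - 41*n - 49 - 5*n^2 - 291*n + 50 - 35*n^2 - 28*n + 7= -80*b*n - 40*n^2 - 360*n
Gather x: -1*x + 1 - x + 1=2 - 2*x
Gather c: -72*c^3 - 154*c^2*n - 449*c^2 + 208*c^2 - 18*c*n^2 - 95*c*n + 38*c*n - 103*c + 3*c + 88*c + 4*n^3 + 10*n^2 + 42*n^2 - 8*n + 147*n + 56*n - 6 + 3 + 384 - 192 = -72*c^3 + c^2*(-154*n - 241) + c*(-18*n^2 - 57*n - 12) + 4*n^3 + 52*n^2 + 195*n + 189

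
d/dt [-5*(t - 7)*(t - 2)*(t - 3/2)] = -15*t^2 + 105*t - 275/2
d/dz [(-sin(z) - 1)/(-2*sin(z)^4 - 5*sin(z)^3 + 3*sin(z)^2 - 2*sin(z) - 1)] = (-6*sin(z)^4 - 12*sin(z)^2 - 15*sin(z)/2 + 9*sin(3*z)/2 - 1)*cos(z)/(2*sin(z)^4 + 5*sin(z)^3 - 3*sin(z)^2 + 2*sin(z) + 1)^2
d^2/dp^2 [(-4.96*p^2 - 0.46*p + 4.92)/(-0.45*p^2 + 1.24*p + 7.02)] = (1.77635683940025e-15*p^4 + 5.72166*p^3 + 88.03404*p^2 + 25.191*p + 434.638608)/(0.091125*p^6 - 0.7533*p^5 - 2.18889*p^4 + 21.596336*p^3 + 34.146684*p^2 - 183.323088*p - 345.948408)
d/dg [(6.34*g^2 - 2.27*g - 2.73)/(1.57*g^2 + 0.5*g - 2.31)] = (6.7339*g^2 - 20.7186*g + 6.6087)/(2.4649*g^4 + 1.57*g^3 - 7.0034*g^2 - 2.31*g + 5.3361)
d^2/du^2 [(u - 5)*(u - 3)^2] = 6*u - 22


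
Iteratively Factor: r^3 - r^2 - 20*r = (r)*(r^2 - r - 20) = r*(r - 5)*(r + 4)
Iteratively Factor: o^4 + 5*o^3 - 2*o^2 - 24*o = (o + 3)*(o^3 + 2*o^2 - 8*o) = o*(o + 3)*(o^2 + 2*o - 8) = o*(o + 3)*(o + 4)*(o - 2)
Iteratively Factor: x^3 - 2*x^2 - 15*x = (x - 5)*(x^2 + 3*x) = (x - 5)*(x + 3)*(x)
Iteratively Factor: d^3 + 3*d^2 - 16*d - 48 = (d + 3)*(d^2 - 16) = (d + 3)*(d + 4)*(d - 4)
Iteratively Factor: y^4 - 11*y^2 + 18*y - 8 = (y - 2)*(y^3 + 2*y^2 - 7*y + 4) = (y - 2)*(y + 4)*(y^2 - 2*y + 1) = (y - 2)*(y - 1)*(y + 4)*(y - 1)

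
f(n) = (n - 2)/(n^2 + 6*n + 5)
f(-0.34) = -0.76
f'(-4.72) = -22.27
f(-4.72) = 6.45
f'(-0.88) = 51.98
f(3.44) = 0.04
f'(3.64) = 0.01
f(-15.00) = -0.12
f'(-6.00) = -1.72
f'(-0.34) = 1.64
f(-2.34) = 1.22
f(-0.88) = -5.83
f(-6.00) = -1.60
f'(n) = (-2*n - 6)*(n - 2)/(n^2 + 6*n + 5)^2 + 1/(n^2 + 6*n + 5)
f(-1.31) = 2.89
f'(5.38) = 0.00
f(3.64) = 0.04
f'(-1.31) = 7.68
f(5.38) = 0.05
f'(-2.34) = 0.17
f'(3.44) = 0.01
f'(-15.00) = -0.01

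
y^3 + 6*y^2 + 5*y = y*(y + 1)*(y + 5)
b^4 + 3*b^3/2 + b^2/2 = b^2*(b + 1/2)*(b + 1)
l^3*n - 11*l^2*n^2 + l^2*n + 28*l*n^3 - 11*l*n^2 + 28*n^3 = (l - 7*n)*(l - 4*n)*(l*n + n)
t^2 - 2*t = t*(t - 2)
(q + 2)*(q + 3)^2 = q^3 + 8*q^2 + 21*q + 18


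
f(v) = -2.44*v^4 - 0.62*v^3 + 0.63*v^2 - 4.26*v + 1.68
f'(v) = -9.76*v^3 - 1.86*v^2 + 1.26*v - 4.26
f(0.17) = 0.97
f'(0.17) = -4.15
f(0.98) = -4.72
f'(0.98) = -14.00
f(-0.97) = 4.81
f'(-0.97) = 1.68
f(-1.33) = 2.28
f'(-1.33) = 13.74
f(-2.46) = -64.16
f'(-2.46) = 126.68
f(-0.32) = 3.10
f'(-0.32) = -4.53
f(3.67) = -478.76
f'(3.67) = -507.13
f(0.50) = -0.52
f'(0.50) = -5.32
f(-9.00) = -15465.81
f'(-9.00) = 6948.78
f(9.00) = -16446.45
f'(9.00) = -7258.62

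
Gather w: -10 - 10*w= -10*w - 10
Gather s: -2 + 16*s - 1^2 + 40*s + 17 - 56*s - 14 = 0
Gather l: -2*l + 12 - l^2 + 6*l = -l^2 + 4*l + 12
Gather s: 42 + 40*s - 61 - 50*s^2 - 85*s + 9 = -50*s^2 - 45*s - 10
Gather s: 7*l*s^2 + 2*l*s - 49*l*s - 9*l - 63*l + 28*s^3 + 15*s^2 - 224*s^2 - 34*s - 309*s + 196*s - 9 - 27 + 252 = -72*l + 28*s^3 + s^2*(7*l - 209) + s*(-47*l - 147) + 216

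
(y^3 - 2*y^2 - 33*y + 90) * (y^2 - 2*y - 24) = y^5 - 4*y^4 - 53*y^3 + 204*y^2 + 612*y - 2160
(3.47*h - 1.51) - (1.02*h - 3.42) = 2.45*h + 1.91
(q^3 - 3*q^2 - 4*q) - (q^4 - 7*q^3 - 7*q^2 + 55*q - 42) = -q^4 + 8*q^3 + 4*q^2 - 59*q + 42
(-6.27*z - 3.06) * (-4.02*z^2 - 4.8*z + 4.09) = 25.2054*z^3 + 42.3972*z^2 - 10.9563*z - 12.5154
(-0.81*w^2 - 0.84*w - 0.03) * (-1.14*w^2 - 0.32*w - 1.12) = 0.9234*w^4 + 1.2168*w^3 + 1.2102*w^2 + 0.9504*w + 0.0336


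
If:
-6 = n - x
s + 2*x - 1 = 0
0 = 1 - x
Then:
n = -5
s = -1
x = 1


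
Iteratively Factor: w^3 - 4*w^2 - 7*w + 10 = (w - 1)*(w^2 - 3*w - 10) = (w - 5)*(w - 1)*(w + 2)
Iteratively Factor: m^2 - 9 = (m + 3)*(m - 3)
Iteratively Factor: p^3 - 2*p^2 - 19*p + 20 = (p - 1)*(p^2 - p - 20) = (p - 1)*(p + 4)*(p - 5)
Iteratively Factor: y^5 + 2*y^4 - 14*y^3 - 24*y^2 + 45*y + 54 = (y + 3)*(y^4 - y^3 - 11*y^2 + 9*y + 18) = (y + 1)*(y + 3)*(y^3 - 2*y^2 - 9*y + 18) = (y + 1)*(y + 3)^2*(y^2 - 5*y + 6) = (y - 3)*(y + 1)*(y + 3)^2*(y - 2)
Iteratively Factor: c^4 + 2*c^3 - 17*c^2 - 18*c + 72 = (c - 3)*(c^3 + 5*c^2 - 2*c - 24) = (c - 3)*(c + 4)*(c^2 + c - 6) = (c - 3)*(c + 3)*(c + 4)*(c - 2)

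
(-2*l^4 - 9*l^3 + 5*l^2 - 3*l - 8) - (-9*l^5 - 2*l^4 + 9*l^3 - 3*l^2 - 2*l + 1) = 9*l^5 - 18*l^3 + 8*l^2 - l - 9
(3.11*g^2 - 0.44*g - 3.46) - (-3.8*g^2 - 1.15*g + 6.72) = 6.91*g^2 + 0.71*g - 10.18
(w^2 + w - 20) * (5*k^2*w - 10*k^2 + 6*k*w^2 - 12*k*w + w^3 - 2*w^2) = 5*k^2*w^3 - 5*k^2*w^2 - 110*k^2*w + 200*k^2 + 6*k*w^4 - 6*k*w^3 - 132*k*w^2 + 240*k*w + w^5 - w^4 - 22*w^3 + 40*w^2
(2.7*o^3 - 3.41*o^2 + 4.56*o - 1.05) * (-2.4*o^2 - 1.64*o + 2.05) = -6.48*o^5 + 3.756*o^4 + 0.183400000000001*o^3 - 11.9489*o^2 + 11.07*o - 2.1525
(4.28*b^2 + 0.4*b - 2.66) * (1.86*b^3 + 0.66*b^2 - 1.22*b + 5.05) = 7.9608*b^5 + 3.5688*b^4 - 9.9052*b^3 + 19.3704*b^2 + 5.2652*b - 13.433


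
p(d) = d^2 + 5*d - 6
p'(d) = 2*d + 5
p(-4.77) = -7.10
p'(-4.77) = -4.54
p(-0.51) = -8.29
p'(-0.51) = 3.98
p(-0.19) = -6.91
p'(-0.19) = 4.62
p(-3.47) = -11.31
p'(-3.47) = -1.94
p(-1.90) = -11.89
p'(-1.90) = 1.20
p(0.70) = -2.01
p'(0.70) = 6.40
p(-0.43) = -7.97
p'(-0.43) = 4.14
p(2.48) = 12.55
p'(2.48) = 9.96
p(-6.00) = 0.00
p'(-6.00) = -7.00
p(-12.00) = 78.00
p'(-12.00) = -19.00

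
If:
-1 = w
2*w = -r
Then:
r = 2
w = -1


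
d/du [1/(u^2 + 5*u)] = (-2*u - 5)/(u^2*(u + 5)^2)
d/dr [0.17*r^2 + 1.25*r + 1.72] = 0.34*r + 1.25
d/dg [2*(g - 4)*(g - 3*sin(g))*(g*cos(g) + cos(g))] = 2*(4 - g)*(g - 3*sin(g))*(g*sin(g) - sqrt(2)*cos(g + pi/4)) - 2*(g - 4)*(g + 1)*(3*cos(g) - 1)*cos(g) + 2*(g + 1)*(g - 3*sin(g))*cos(g)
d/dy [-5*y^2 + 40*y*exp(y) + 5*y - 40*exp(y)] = 40*y*exp(y) - 10*y + 5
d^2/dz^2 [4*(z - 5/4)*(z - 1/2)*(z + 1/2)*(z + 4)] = 48*z^2 + 66*z - 42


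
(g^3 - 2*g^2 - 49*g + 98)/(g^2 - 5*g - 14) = (g^2 + 5*g - 14)/(g + 2)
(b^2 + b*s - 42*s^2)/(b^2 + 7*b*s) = (b - 6*s)/b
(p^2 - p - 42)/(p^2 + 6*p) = (p - 7)/p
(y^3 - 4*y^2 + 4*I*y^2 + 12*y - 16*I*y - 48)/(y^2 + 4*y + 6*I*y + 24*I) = (y^2 - 2*y*(2 + I) + 8*I)/(y + 4)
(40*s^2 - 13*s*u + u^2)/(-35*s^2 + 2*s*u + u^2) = (-8*s + u)/(7*s + u)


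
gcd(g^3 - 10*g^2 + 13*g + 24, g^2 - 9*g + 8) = g - 8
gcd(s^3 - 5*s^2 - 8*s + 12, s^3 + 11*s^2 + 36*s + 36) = s + 2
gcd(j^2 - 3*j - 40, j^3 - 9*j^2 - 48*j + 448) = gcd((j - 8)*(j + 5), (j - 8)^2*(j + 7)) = j - 8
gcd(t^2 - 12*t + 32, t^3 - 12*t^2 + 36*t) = 1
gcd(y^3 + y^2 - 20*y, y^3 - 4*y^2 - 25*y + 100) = y^2 + y - 20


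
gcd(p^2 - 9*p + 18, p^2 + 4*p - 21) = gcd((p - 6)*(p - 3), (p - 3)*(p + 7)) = p - 3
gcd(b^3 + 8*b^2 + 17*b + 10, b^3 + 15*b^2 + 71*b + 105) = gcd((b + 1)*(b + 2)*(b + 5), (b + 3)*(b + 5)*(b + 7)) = b + 5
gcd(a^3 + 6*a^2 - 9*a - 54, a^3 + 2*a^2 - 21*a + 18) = a^2 + 3*a - 18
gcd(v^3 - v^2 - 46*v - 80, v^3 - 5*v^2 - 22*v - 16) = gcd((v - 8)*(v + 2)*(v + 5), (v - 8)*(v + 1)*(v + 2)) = v^2 - 6*v - 16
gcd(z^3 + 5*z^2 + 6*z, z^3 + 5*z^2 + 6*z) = z^3 + 5*z^2 + 6*z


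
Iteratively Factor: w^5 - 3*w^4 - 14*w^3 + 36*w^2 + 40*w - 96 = (w + 3)*(w^4 - 6*w^3 + 4*w^2 + 24*w - 32) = (w - 2)*(w + 3)*(w^3 - 4*w^2 - 4*w + 16) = (w - 2)^2*(w + 3)*(w^2 - 2*w - 8) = (w - 4)*(w - 2)^2*(w + 3)*(w + 2)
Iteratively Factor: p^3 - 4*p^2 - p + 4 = (p - 1)*(p^2 - 3*p - 4) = (p - 4)*(p - 1)*(p + 1)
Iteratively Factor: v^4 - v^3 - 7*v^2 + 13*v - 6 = (v - 2)*(v^3 + v^2 - 5*v + 3) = (v - 2)*(v + 3)*(v^2 - 2*v + 1) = (v - 2)*(v - 1)*(v + 3)*(v - 1)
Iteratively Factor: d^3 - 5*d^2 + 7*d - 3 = (d - 3)*(d^2 - 2*d + 1) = (d - 3)*(d - 1)*(d - 1)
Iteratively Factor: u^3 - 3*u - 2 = (u - 2)*(u^2 + 2*u + 1) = (u - 2)*(u + 1)*(u + 1)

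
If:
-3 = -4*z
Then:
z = 3/4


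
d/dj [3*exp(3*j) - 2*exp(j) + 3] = (9*exp(2*j) - 2)*exp(j)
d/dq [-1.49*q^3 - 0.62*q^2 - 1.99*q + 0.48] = -4.47*q^2 - 1.24*q - 1.99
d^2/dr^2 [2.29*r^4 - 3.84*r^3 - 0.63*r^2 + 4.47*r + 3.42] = 27.48*r^2 - 23.04*r - 1.26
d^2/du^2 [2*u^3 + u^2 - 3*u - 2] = 12*u + 2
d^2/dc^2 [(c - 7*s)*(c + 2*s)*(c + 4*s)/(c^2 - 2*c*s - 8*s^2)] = 48*s^2/(-c^3 + 12*c^2*s - 48*c*s^2 + 64*s^3)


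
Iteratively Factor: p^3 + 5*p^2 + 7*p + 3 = (p + 1)*(p^2 + 4*p + 3) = (p + 1)*(p + 3)*(p + 1)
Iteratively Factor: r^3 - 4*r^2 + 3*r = (r - 1)*(r^2 - 3*r) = r*(r - 1)*(r - 3)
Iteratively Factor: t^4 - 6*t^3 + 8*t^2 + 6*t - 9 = (t + 1)*(t^3 - 7*t^2 + 15*t - 9) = (t - 1)*(t + 1)*(t^2 - 6*t + 9) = (t - 3)*(t - 1)*(t + 1)*(t - 3)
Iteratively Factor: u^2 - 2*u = (u)*(u - 2)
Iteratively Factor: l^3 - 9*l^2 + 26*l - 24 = (l - 4)*(l^2 - 5*l + 6) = (l - 4)*(l - 3)*(l - 2)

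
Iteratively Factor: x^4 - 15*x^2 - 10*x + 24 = (x - 1)*(x^3 + x^2 - 14*x - 24) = (x - 1)*(x + 2)*(x^2 - x - 12) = (x - 4)*(x - 1)*(x + 2)*(x + 3)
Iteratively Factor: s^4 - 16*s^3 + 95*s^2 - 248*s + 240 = (s - 3)*(s^3 - 13*s^2 + 56*s - 80) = (s - 5)*(s - 3)*(s^2 - 8*s + 16) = (s - 5)*(s - 4)*(s - 3)*(s - 4)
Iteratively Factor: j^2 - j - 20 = (j + 4)*(j - 5)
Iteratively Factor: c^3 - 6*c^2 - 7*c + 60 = (c - 5)*(c^2 - c - 12) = (c - 5)*(c - 4)*(c + 3)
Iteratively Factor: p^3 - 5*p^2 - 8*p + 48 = (p + 3)*(p^2 - 8*p + 16) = (p - 4)*(p + 3)*(p - 4)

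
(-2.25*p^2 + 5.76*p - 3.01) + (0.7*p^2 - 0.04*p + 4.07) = -1.55*p^2 + 5.72*p + 1.06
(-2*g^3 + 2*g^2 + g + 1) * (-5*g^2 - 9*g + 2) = 10*g^5 + 8*g^4 - 27*g^3 - 10*g^2 - 7*g + 2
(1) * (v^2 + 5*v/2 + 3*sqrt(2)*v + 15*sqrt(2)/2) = v^2 + 5*v/2 + 3*sqrt(2)*v + 15*sqrt(2)/2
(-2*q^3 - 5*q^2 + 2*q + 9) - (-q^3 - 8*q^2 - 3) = -q^3 + 3*q^2 + 2*q + 12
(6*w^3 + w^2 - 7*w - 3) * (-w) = -6*w^4 - w^3 + 7*w^2 + 3*w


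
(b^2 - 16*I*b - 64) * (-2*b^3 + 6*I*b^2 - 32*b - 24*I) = -2*b^5 + 38*I*b^4 + 192*b^3 + 104*I*b^2 + 1664*b + 1536*I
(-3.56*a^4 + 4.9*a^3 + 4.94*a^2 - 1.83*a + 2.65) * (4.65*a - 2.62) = -16.554*a^5 + 32.1122*a^4 + 10.133*a^3 - 21.4523*a^2 + 17.1171*a - 6.943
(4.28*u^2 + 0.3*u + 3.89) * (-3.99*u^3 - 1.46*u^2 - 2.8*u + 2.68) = -17.0772*u^5 - 7.4458*u^4 - 27.9431*u^3 + 4.951*u^2 - 10.088*u + 10.4252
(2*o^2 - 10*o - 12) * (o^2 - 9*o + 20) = 2*o^4 - 28*o^3 + 118*o^2 - 92*o - 240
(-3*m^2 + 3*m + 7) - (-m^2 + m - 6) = -2*m^2 + 2*m + 13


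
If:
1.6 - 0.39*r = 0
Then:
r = 4.10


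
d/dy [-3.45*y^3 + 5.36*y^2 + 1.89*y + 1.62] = -10.35*y^2 + 10.72*y + 1.89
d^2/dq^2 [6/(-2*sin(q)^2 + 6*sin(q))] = 3*(4*sin(q) - 9 + 3/sin(q) + 18/sin(q)^2 - 18/sin(q)^3)/(sin(q) - 3)^3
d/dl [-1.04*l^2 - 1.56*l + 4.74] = -2.08*l - 1.56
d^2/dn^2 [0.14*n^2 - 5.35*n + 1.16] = 0.280000000000000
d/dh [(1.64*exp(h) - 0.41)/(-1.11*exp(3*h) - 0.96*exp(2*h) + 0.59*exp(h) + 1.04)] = (3.6408*exp(3*h) + 0.2091*exp(2*h) - 0.7872*exp(h) + 1.9475)*exp(h)/(1.2321*exp(6*h) + 2.1312*exp(5*h) - 0.3882*exp(4*h) - 3.4416*exp(3*h) - 1.6487*exp(2*h) + 1.2272*exp(h) + 1.0816)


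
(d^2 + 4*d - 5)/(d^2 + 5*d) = (d - 1)/d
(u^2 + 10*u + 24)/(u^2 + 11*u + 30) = (u + 4)/(u + 5)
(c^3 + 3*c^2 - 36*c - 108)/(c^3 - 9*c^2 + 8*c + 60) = (c^2 + 9*c + 18)/(c^2 - 3*c - 10)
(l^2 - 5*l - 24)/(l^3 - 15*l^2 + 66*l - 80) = (l + 3)/(l^2 - 7*l + 10)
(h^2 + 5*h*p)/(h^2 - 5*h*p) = (h + 5*p)/(h - 5*p)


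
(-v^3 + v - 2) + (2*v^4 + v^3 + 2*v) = 2*v^4 + 3*v - 2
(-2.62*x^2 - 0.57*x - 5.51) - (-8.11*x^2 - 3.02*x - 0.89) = 5.49*x^2 + 2.45*x - 4.62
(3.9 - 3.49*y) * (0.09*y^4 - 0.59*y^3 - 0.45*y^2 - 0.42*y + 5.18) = -0.3141*y^5 + 2.4101*y^4 - 0.730499999999999*y^3 - 0.2892*y^2 - 19.7162*y + 20.202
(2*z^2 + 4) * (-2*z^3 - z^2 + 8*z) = -4*z^5 - 2*z^4 + 8*z^3 - 4*z^2 + 32*z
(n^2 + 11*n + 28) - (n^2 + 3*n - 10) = 8*n + 38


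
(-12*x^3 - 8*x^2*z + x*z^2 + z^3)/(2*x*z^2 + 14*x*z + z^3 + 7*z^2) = (-6*x^2 - x*z + z^2)/(z*(z + 7))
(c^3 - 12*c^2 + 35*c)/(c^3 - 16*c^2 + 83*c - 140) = c/(c - 4)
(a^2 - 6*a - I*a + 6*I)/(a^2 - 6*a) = (a - I)/a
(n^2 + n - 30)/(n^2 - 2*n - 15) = (n + 6)/(n + 3)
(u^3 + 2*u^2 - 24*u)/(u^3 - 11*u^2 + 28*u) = (u + 6)/(u - 7)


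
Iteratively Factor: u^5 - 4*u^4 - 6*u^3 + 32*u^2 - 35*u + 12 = (u - 1)*(u^4 - 3*u^3 - 9*u^2 + 23*u - 12) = (u - 4)*(u - 1)*(u^3 + u^2 - 5*u + 3) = (u - 4)*(u - 1)^2*(u^2 + 2*u - 3) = (u - 4)*(u - 1)^3*(u + 3)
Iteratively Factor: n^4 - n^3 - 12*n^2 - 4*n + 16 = (n - 1)*(n^3 - 12*n - 16) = (n - 1)*(n + 2)*(n^2 - 2*n - 8) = (n - 1)*(n + 2)^2*(n - 4)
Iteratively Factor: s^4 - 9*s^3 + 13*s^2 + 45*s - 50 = (s - 5)*(s^3 - 4*s^2 - 7*s + 10) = (s - 5)*(s + 2)*(s^2 - 6*s + 5) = (s - 5)^2*(s + 2)*(s - 1)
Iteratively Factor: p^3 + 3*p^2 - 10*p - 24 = (p + 4)*(p^2 - p - 6) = (p + 2)*(p + 4)*(p - 3)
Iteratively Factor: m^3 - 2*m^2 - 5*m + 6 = (m - 3)*(m^2 + m - 2) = (m - 3)*(m - 1)*(m + 2)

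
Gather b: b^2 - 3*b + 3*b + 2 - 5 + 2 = b^2 - 1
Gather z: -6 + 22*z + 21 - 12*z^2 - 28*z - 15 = -12*z^2 - 6*z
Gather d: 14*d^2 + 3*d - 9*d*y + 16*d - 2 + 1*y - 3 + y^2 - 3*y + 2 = 14*d^2 + d*(19 - 9*y) + y^2 - 2*y - 3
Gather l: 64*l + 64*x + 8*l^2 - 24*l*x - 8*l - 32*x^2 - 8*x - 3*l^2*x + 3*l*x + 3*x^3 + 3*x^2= l^2*(8 - 3*x) + l*(56 - 21*x) + 3*x^3 - 29*x^2 + 56*x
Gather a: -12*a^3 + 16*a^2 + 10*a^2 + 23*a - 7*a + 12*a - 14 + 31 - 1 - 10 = -12*a^3 + 26*a^2 + 28*a + 6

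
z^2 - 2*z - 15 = (z - 5)*(z + 3)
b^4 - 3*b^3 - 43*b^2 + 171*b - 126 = (b - 6)*(b - 3)*(b - 1)*(b + 7)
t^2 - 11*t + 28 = (t - 7)*(t - 4)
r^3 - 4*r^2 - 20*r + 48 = (r - 6)*(r - 2)*(r + 4)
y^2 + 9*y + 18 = (y + 3)*(y + 6)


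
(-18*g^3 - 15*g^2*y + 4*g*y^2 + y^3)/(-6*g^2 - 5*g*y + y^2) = (-18*g^2 + 3*g*y + y^2)/(-6*g + y)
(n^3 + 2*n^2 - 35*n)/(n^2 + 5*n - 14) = n*(n - 5)/(n - 2)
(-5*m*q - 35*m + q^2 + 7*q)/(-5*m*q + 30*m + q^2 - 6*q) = (q + 7)/(q - 6)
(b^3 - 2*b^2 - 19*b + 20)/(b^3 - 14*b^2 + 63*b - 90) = (b^2 + 3*b - 4)/(b^2 - 9*b + 18)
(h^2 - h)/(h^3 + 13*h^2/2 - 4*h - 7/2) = 2*h/(2*h^2 + 15*h + 7)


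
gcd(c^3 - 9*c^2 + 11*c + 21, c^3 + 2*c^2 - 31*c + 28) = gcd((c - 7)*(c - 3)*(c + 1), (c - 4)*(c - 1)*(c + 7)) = 1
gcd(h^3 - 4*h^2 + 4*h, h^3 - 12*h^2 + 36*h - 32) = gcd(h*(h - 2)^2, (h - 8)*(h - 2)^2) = h^2 - 4*h + 4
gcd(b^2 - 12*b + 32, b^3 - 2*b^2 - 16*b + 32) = b - 4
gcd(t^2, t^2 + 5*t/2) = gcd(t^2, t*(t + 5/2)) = t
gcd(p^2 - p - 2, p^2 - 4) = p - 2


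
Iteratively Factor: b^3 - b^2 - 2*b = (b + 1)*(b^2 - 2*b) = (b - 2)*(b + 1)*(b)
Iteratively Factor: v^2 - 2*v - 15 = (v - 5)*(v + 3)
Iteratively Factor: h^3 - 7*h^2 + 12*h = (h)*(h^2 - 7*h + 12) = h*(h - 4)*(h - 3)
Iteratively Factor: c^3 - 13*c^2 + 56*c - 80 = (c - 5)*(c^2 - 8*c + 16) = (c - 5)*(c - 4)*(c - 4)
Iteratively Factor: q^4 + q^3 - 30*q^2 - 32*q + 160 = (q + 4)*(q^3 - 3*q^2 - 18*q + 40) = (q - 5)*(q + 4)*(q^2 + 2*q - 8) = (q - 5)*(q + 4)^2*(q - 2)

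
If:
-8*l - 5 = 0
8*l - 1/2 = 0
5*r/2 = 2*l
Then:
No Solution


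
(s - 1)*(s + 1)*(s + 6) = s^3 + 6*s^2 - s - 6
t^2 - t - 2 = (t - 2)*(t + 1)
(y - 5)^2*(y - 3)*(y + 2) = y^4 - 11*y^3 + 29*y^2 + 35*y - 150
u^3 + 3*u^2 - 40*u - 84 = (u - 6)*(u + 2)*(u + 7)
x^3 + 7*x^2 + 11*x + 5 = (x + 1)^2*(x + 5)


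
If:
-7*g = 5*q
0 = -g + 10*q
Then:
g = 0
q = 0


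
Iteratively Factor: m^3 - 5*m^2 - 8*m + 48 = (m - 4)*(m^2 - m - 12) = (m - 4)*(m + 3)*(m - 4)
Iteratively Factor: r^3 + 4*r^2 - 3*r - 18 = (r + 3)*(r^2 + r - 6) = (r + 3)^2*(r - 2)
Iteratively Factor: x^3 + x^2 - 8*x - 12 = (x - 3)*(x^2 + 4*x + 4) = (x - 3)*(x + 2)*(x + 2)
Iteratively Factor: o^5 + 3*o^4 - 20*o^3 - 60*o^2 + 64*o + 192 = (o + 3)*(o^4 - 20*o^2 + 64) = (o + 2)*(o + 3)*(o^3 - 2*o^2 - 16*o + 32) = (o + 2)*(o + 3)*(o + 4)*(o^2 - 6*o + 8) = (o - 2)*(o + 2)*(o + 3)*(o + 4)*(o - 4)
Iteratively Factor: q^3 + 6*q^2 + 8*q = (q + 4)*(q^2 + 2*q) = q*(q + 4)*(q + 2)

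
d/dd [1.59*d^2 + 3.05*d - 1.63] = 3.18*d + 3.05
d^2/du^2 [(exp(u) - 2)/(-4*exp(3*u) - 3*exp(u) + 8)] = ((36 - 18*exp(u))*(4*exp(2*u) + 1)^2*exp(u) + 3*((exp(u) - 2)*(12*exp(2*u) + 1) + (8*exp(2*u) + 2)*exp(u))*(4*exp(3*u) + 3*exp(u) - 8) - (4*exp(3*u) + 3*exp(u) - 8)^2)*exp(u)/(4*exp(3*u) + 3*exp(u) - 8)^3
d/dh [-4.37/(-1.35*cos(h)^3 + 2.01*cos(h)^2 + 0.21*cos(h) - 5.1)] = (17.6985*cos(h)^2 - 17.5674*cos(h) - 0.9177)*sin(h)/(1.35*cos(h)^3 - 2.01*cos(h)^2 - 0.21*cos(h) + 5.1)^2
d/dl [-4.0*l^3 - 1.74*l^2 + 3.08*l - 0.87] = -12.0*l^2 - 3.48*l + 3.08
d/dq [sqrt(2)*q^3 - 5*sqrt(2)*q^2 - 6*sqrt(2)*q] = sqrt(2)*(3*q^2 - 10*q - 6)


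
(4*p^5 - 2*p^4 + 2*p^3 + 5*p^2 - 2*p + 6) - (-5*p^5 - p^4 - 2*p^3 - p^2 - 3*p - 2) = 9*p^5 - p^4 + 4*p^3 + 6*p^2 + p + 8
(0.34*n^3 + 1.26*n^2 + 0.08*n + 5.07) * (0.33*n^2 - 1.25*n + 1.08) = 0.1122*n^5 - 0.00920000000000004*n^4 - 1.1814*n^3 + 2.9339*n^2 - 6.2511*n + 5.4756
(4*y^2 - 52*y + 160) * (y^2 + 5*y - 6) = 4*y^4 - 32*y^3 - 124*y^2 + 1112*y - 960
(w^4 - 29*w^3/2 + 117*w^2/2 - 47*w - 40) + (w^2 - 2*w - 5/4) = w^4 - 29*w^3/2 + 119*w^2/2 - 49*w - 165/4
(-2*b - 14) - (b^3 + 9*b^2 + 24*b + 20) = -b^3 - 9*b^2 - 26*b - 34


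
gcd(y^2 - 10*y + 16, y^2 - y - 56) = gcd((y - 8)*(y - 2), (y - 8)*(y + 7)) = y - 8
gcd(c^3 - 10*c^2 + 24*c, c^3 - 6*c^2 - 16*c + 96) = c^2 - 10*c + 24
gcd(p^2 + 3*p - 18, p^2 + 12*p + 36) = p + 6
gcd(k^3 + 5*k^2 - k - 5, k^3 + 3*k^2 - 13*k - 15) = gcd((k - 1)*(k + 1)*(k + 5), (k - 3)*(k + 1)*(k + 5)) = k^2 + 6*k + 5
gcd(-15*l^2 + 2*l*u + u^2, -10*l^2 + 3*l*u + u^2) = 5*l + u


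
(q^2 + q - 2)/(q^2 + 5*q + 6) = (q - 1)/(q + 3)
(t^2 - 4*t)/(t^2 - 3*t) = (t - 4)/(t - 3)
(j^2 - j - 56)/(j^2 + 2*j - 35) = (j - 8)/(j - 5)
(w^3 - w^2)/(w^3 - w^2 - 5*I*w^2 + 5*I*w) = w/(w - 5*I)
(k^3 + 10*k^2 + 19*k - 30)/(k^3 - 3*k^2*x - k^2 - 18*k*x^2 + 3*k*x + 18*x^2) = (-k^2 - 11*k - 30)/(-k^2 + 3*k*x + 18*x^2)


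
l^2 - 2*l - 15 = (l - 5)*(l + 3)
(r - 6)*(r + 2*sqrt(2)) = r^2 - 6*r + 2*sqrt(2)*r - 12*sqrt(2)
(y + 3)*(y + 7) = y^2 + 10*y + 21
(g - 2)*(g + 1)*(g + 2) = g^3 + g^2 - 4*g - 4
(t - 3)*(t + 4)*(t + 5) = t^3 + 6*t^2 - 7*t - 60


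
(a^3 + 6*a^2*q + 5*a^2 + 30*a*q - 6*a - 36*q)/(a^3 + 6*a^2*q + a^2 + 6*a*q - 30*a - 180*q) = (a - 1)/(a - 5)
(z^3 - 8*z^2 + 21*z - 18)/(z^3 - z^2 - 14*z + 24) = (z - 3)/(z + 4)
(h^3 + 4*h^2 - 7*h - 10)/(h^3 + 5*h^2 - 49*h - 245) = (h^2 - h - 2)/(h^2 - 49)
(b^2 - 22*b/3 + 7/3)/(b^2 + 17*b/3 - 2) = (b - 7)/(b + 6)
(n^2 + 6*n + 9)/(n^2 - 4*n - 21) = (n + 3)/(n - 7)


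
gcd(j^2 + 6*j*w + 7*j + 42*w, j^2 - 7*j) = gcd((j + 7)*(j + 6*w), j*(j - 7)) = 1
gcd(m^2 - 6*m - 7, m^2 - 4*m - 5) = m + 1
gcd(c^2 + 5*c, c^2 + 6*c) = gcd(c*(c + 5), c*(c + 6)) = c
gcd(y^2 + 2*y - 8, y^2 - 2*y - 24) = y + 4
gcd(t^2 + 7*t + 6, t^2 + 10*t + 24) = t + 6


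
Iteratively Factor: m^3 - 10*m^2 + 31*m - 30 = (m - 2)*(m^2 - 8*m + 15) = (m - 3)*(m - 2)*(m - 5)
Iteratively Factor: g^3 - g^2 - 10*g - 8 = (g + 2)*(g^2 - 3*g - 4) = (g - 4)*(g + 2)*(g + 1)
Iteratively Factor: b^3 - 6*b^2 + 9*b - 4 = (b - 1)*(b^2 - 5*b + 4) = (b - 4)*(b - 1)*(b - 1)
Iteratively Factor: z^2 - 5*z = (z)*(z - 5)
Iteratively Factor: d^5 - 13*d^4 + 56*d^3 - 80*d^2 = (d - 4)*(d^4 - 9*d^3 + 20*d^2) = (d - 5)*(d - 4)*(d^3 - 4*d^2) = d*(d - 5)*(d - 4)*(d^2 - 4*d) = d*(d - 5)*(d - 4)^2*(d)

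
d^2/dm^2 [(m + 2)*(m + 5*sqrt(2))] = 2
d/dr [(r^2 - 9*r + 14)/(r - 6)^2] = (26 - 3*r)/(r^3 - 18*r^2 + 108*r - 216)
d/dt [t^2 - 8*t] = 2*t - 8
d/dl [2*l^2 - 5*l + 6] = 4*l - 5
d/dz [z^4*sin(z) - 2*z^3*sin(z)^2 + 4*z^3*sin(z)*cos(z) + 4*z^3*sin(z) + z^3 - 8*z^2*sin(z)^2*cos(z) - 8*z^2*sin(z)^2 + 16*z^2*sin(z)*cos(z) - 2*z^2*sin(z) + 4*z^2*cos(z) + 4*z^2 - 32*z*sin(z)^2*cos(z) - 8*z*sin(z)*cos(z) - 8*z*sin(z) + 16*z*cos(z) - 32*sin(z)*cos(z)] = z^4*cos(z) - 2*z^3*sin(2*z) + 4*sqrt(2)*z^3*sin(z + pi/4) + 4*z^3*cos(2*z) + 10*z^2*sin(z) - 2*z^2*sin(2*z) - 6*z^2*sin(3*z) - 2*z^2*cos(z) + 19*z^2*cos(2*z) - 12*z*sin(z) + 16*z*sin(2*z) - 24*z*sin(3*z) - 4*z*cos(z) + 4*z*cos(3*z) - 8*sin(z) - 4*sin(2*z) + 8*cos(z) - 32*cos(2*z) + 8*cos(3*z)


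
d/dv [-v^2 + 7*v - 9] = 7 - 2*v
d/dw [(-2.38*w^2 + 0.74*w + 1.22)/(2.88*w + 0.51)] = (-6.8544*w^2 - 2.4276*w - 3.1362)/(8.2944*w^2 + 2.9376*w + 0.2601)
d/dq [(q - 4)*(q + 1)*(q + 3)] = 3*q^2 - 13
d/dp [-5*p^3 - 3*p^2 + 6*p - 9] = -15*p^2 - 6*p + 6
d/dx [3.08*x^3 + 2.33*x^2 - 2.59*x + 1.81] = 9.24*x^2 + 4.66*x - 2.59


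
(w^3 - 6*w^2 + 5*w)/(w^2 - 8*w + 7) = w*(w - 5)/(w - 7)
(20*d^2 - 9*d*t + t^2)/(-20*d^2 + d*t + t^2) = (-5*d + t)/(5*d + t)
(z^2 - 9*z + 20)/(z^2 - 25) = (z - 4)/(z + 5)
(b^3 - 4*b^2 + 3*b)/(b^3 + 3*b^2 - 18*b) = (b - 1)/(b + 6)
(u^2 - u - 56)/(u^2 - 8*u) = (u + 7)/u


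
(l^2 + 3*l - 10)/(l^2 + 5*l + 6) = (l^2 + 3*l - 10)/(l^2 + 5*l + 6)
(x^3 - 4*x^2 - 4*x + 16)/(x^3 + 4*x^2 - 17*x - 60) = (x^2 - 4)/(x^2 + 8*x + 15)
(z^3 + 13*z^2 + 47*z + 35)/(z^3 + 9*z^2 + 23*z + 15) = (z + 7)/(z + 3)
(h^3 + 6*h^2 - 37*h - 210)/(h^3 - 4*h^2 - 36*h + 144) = (h^2 + 12*h + 35)/(h^2 + 2*h - 24)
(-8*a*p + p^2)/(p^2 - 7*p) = (-8*a + p)/(p - 7)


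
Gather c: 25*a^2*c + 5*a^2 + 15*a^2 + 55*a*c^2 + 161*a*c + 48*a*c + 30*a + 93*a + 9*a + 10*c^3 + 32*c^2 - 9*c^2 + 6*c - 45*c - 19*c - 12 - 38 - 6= 20*a^2 + 132*a + 10*c^3 + c^2*(55*a + 23) + c*(25*a^2 + 209*a - 58) - 56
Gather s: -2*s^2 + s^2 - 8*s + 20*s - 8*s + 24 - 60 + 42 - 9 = -s^2 + 4*s - 3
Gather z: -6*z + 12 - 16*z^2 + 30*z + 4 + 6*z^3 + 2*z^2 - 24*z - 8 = 6*z^3 - 14*z^2 + 8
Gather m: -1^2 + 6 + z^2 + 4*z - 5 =z^2 + 4*z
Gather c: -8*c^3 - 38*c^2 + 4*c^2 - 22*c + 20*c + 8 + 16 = -8*c^3 - 34*c^2 - 2*c + 24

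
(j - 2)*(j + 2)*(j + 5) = j^3 + 5*j^2 - 4*j - 20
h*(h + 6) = h^2 + 6*h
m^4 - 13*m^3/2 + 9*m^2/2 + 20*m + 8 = (m - 4)^2*(m + 1/2)*(m + 1)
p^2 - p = p*(p - 1)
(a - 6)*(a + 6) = a^2 - 36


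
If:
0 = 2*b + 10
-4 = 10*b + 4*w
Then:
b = -5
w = 23/2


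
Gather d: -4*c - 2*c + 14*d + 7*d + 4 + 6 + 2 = -6*c + 21*d + 12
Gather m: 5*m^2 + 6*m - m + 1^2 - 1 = 5*m^2 + 5*m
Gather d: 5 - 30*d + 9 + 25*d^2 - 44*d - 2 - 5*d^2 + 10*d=20*d^2 - 64*d + 12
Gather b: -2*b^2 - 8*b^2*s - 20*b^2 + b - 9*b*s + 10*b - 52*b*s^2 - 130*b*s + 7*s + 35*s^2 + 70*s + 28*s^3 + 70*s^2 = b^2*(-8*s - 22) + b*(-52*s^2 - 139*s + 11) + 28*s^3 + 105*s^2 + 77*s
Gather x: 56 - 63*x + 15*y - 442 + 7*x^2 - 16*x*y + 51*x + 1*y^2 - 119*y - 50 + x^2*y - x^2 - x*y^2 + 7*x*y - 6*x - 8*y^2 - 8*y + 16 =x^2*(y + 6) + x*(-y^2 - 9*y - 18) - 7*y^2 - 112*y - 420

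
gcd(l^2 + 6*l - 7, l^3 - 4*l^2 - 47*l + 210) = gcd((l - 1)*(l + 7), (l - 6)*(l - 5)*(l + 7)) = l + 7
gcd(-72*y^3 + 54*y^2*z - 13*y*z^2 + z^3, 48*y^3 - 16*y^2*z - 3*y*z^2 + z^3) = 12*y^2 - 7*y*z + z^2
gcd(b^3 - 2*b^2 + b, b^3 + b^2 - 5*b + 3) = b^2 - 2*b + 1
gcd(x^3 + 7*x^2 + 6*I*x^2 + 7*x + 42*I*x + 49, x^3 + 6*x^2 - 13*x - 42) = x + 7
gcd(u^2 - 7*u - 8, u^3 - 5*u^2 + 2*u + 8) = u + 1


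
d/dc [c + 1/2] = 1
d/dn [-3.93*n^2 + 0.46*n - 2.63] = 0.46 - 7.86*n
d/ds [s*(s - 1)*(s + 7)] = 3*s^2 + 12*s - 7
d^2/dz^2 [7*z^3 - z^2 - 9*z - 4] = 42*z - 2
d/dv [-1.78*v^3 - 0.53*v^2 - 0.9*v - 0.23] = -5.34*v^2 - 1.06*v - 0.9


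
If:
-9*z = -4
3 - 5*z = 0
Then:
No Solution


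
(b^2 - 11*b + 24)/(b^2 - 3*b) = (b - 8)/b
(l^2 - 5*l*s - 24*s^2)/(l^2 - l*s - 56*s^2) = (l + 3*s)/(l + 7*s)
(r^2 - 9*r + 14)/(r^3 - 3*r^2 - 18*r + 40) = (r - 7)/(r^2 - r - 20)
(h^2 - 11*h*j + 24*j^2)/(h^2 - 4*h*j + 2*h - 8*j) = (h^2 - 11*h*j + 24*j^2)/(h^2 - 4*h*j + 2*h - 8*j)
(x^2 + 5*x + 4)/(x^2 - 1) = (x + 4)/(x - 1)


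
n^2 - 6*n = n*(n - 6)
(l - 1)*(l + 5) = l^2 + 4*l - 5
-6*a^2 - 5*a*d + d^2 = (-6*a + d)*(a + d)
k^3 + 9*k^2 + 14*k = k*(k + 2)*(k + 7)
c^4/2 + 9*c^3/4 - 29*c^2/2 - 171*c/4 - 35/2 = (c/2 + 1)*(c - 5)*(c + 1/2)*(c + 7)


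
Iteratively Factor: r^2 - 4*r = (r)*(r - 4)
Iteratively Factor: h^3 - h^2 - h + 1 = (h + 1)*(h^2 - 2*h + 1) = (h - 1)*(h + 1)*(h - 1)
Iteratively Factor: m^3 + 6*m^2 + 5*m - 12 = (m + 4)*(m^2 + 2*m - 3) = (m + 3)*(m + 4)*(m - 1)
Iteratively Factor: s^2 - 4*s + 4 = (s - 2)*(s - 2)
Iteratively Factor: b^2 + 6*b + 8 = (b + 2)*(b + 4)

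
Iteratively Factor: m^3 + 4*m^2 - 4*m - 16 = (m + 4)*(m^2 - 4) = (m - 2)*(m + 4)*(m + 2)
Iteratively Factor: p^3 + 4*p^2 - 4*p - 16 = (p + 2)*(p^2 + 2*p - 8) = (p + 2)*(p + 4)*(p - 2)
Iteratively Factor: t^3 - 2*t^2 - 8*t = (t + 2)*(t^2 - 4*t) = t*(t + 2)*(t - 4)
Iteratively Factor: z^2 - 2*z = (z - 2)*(z)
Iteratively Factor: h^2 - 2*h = (h)*(h - 2)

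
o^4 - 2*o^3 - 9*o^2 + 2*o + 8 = (o - 4)*(o - 1)*(o + 1)*(o + 2)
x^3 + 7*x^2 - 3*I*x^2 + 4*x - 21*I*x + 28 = (x + 7)*(x - 4*I)*(x + I)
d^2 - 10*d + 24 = (d - 6)*(d - 4)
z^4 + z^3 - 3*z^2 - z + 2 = (z - 1)^2*(z + 1)*(z + 2)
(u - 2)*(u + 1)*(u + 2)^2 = u^4 + 3*u^3 - 2*u^2 - 12*u - 8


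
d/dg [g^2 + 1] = 2*g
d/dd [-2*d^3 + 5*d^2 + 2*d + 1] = -6*d^2 + 10*d + 2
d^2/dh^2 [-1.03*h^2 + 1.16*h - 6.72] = -2.06000000000000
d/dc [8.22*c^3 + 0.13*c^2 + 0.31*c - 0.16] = 24.66*c^2 + 0.26*c + 0.31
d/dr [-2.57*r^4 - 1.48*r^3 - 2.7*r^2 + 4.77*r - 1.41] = -10.28*r^3 - 4.44*r^2 - 5.4*r + 4.77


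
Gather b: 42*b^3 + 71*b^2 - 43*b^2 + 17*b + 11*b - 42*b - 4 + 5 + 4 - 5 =42*b^3 + 28*b^2 - 14*b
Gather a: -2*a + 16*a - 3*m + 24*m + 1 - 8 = 14*a + 21*m - 7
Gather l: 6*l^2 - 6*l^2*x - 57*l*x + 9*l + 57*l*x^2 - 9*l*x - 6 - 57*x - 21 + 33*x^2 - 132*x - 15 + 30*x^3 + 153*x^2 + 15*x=l^2*(6 - 6*x) + l*(57*x^2 - 66*x + 9) + 30*x^3 + 186*x^2 - 174*x - 42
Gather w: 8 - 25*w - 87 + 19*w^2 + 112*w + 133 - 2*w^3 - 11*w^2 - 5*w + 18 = -2*w^3 + 8*w^2 + 82*w + 72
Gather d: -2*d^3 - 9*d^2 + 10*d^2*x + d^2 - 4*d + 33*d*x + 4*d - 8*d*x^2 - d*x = -2*d^3 + d^2*(10*x - 8) + d*(-8*x^2 + 32*x)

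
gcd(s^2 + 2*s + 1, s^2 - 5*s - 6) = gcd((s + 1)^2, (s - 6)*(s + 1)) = s + 1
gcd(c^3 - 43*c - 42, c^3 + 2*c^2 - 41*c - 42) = c + 1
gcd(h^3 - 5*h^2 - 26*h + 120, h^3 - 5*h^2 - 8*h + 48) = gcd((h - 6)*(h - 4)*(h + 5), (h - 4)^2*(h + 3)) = h - 4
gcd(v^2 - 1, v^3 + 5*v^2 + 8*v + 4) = v + 1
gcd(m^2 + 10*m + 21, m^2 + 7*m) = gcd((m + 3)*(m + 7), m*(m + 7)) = m + 7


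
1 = 1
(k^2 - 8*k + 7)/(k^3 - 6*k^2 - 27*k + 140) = (k - 1)/(k^2 + k - 20)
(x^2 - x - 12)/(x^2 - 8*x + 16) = (x + 3)/(x - 4)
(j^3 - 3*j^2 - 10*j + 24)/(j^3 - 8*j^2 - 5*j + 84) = (j - 2)/(j - 7)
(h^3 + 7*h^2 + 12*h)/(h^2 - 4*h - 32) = h*(h + 3)/(h - 8)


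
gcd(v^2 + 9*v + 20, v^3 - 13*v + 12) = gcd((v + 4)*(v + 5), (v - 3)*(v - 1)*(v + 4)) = v + 4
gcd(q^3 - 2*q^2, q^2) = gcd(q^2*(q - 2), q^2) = q^2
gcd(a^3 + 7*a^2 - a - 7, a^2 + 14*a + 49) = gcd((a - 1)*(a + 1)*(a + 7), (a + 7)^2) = a + 7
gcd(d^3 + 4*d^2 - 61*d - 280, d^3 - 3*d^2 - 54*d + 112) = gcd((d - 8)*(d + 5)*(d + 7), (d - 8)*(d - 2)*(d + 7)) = d^2 - d - 56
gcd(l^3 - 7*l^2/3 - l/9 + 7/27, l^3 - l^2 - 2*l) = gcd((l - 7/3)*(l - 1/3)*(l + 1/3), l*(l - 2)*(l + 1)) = 1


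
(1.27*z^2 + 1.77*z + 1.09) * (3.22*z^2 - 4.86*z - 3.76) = 4.0894*z^4 - 0.472799999999999*z^3 - 9.8676*z^2 - 11.9526*z - 4.0984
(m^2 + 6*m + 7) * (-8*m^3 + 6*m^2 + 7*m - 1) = -8*m^5 - 42*m^4 - 13*m^3 + 83*m^2 + 43*m - 7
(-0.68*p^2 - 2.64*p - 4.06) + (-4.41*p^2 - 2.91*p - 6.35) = -5.09*p^2 - 5.55*p - 10.41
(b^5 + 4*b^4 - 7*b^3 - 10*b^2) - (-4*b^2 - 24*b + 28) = b^5 + 4*b^4 - 7*b^3 - 6*b^2 + 24*b - 28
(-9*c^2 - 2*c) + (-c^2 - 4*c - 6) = -10*c^2 - 6*c - 6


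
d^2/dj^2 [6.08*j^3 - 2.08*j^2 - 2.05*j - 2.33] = 36.48*j - 4.16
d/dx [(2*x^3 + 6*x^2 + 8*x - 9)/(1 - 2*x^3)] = 4*(3*x^4 + 8*x^3 - 12*x^2 + 3*x + 2)/(4*x^6 - 4*x^3 + 1)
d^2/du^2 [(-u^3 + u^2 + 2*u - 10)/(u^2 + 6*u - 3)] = 2*(-43*u^3 + 33*u^2 - 189*u - 345)/(u^6 + 18*u^5 + 99*u^4 + 108*u^3 - 297*u^2 + 162*u - 27)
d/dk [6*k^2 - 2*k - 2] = 12*k - 2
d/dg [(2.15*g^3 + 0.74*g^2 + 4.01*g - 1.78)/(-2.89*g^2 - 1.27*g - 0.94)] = (-6.2135*g^4 - 5.461*g^3 + 4.5861*g^2 - 11.6796*g - 6.03)/(8.3521*g^4 + 7.3406*g^3 + 7.0461*g^2 + 2.3876*g + 0.8836)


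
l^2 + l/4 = l*(l + 1/4)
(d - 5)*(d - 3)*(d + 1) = d^3 - 7*d^2 + 7*d + 15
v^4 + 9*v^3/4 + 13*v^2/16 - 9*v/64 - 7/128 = (v - 1/4)*(v + 1/4)*(v + 1/2)*(v + 7/4)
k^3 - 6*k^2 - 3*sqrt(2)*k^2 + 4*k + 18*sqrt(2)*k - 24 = (k - 6)*(k - 2*sqrt(2))*(k - sqrt(2))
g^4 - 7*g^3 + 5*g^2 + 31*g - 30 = (g - 5)*(g - 3)*(g - 1)*(g + 2)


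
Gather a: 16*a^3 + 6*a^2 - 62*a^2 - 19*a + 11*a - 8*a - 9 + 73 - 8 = 16*a^3 - 56*a^2 - 16*a + 56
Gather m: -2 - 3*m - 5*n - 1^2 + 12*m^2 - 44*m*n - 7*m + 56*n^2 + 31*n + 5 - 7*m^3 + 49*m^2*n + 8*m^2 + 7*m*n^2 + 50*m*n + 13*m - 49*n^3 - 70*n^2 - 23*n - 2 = -7*m^3 + m^2*(49*n + 20) + m*(7*n^2 + 6*n + 3) - 49*n^3 - 14*n^2 + 3*n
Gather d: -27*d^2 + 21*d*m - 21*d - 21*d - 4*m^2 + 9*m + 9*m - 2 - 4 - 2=-27*d^2 + d*(21*m - 42) - 4*m^2 + 18*m - 8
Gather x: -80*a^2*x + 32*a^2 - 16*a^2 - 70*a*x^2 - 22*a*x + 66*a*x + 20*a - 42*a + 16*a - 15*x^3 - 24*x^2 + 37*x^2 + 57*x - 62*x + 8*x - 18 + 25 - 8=16*a^2 - 6*a - 15*x^3 + x^2*(13 - 70*a) + x*(-80*a^2 + 44*a + 3) - 1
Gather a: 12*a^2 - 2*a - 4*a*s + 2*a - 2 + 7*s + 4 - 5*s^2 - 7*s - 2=12*a^2 - 4*a*s - 5*s^2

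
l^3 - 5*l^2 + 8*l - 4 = (l - 2)^2*(l - 1)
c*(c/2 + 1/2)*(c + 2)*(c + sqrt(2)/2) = c^4/2 + sqrt(2)*c^3/4 + 3*c^3/2 + c^2 + 3*sqrt(2)*c^2/4 + sqrt(2)*c/2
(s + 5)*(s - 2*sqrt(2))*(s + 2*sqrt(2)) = s^3 + 5*s^2 - 8*s - 40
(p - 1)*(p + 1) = p^2 - 1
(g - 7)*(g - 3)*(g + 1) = g^3 - 9*g^2 + 11*g + 21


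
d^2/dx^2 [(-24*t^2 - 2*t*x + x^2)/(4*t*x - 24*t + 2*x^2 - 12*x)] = (-4*(t + x - 3)^2*(24*t^2 + 2*t*x - x^2) + (24*t^2 + 2*t*x - x^2 + 4*(t - x)*(t + x - 3))*(2*t*x - 12*t + x^2 - 6*x) + (2*t*x - 12*t + x^2 - 6*x)^2)/(2*t*x - 12*t + x^2 - 6*x)^3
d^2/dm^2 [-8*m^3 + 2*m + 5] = -48*m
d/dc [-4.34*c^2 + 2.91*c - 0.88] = 2.91 - 8.68*c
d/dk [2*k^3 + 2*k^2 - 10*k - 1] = 6*k^2 + 4*k - 10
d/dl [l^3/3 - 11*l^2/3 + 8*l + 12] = l^2 - 22*l/3 + 8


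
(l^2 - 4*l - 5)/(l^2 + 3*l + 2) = (l - 5)/(l + 2)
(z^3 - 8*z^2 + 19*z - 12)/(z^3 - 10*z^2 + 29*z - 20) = (z - 3)/(z - 5)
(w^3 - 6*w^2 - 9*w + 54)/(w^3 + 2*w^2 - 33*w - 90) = (w - 3)/(w + 5)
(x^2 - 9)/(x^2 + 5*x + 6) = (x - 3)/(x + 2)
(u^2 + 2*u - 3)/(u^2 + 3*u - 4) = (u + 3)/(u + 4)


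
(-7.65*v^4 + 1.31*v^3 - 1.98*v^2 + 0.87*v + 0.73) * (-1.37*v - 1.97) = 10.4805*v^5 + 13.2758*v^4 + 0.1319*v^3 + 2.7087*v^2 - 2.714*v - 1.4381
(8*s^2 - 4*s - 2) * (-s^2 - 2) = -8*s^4 + 4*s^3 - 14*s^2 + 8*s + 4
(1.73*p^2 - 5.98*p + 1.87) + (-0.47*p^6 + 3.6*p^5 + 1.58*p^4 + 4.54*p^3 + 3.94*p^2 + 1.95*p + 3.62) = -0.47*p^6 + 3.6*p^5 + 1.58*p^4 + 4.54*p^3 + 5.67*p^2 - 4.03*p + 5.49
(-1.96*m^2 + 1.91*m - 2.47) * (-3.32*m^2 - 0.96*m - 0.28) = 6.5072*m^4 - 4.4596*m^3 + 6.9156*m^2 + 1.8364*m + 0.6916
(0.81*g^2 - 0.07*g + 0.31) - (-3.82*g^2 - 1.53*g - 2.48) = 4.63*g^2 + 1.46*g + 2.79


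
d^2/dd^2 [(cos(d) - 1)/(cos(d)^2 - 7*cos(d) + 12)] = (-9*(1 - cos(2*d))^2*cos(d) - 3*(1 - cos(2*d))^2 - 199*cos(d) - 190*cos(2*d) + 45*cos(3*d) + 2*cos(5*d) + 198)/(4*(cos(d) - 4)^3*(cos(d) - 3)^3)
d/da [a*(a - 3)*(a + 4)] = 3*a^2 + 2*a - 12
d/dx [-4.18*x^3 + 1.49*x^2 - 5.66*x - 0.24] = -12.54*x^2 + 2.98*x - 5.66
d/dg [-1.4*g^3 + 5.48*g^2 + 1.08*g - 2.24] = -4.2*g^2 + 10.96*g + 1.08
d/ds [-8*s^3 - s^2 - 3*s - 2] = -24*s^2 - 2*s - 3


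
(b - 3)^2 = b^2 - 6*b + 9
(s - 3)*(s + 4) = s^2 + s - 12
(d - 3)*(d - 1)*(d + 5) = d^3 + d^2 - 17*d + 15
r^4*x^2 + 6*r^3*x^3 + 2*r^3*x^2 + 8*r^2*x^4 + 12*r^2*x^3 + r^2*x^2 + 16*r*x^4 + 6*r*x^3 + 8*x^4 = (r + 2*x)*(r + 4*x)*(r*x + x)^2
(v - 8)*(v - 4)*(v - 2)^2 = v^4 - 16*v^3 + 84*v^2 - 176*v + 128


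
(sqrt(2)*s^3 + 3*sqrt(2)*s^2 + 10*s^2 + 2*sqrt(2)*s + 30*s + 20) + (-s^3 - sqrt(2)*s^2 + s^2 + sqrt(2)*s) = -s^3 + sqrt(2)*s^3 + 2*sqrt(2)*s^2 + 11*s^2 + 3*sqrt(2)*s + 30*s + 20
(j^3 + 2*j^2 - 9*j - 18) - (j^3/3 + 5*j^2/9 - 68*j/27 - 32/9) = 2*j^3/3 + 13*j^2/9 - 175*j/27 - 130/9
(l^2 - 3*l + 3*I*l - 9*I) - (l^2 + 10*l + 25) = -13*l + 3*I*l - 25 - 9*I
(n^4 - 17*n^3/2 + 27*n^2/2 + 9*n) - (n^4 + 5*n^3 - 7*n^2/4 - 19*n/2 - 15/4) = -27*n^3/2 + 61*n^2/4 + 37*n/2 + 15/4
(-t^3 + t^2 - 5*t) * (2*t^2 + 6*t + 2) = -2*t^5 - 4*t^4 - 6*t^3 - 28*t^2 - 10*t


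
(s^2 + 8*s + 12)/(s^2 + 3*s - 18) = (s + 2)/(s - 3)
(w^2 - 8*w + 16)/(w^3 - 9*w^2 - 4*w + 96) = (w - 4)/(w^2 - 5*w - 24)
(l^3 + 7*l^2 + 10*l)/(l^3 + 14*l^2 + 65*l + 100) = l*(l + 2)/(l^2 + 9*l + 20)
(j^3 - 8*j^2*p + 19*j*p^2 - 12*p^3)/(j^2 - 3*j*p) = j - 5*p + 4*p^2/j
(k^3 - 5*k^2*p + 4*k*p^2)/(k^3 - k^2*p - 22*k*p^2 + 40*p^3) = k*(-k + p)/(-k^2 - 3*k*p + 10*p^2)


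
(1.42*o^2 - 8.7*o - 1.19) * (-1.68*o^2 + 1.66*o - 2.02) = -2.3856*o^4 + 16.9732*o^3 - 15.3112*o^2 + 15.5986*o + 2.4038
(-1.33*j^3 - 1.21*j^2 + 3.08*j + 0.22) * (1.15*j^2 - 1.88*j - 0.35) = -1.5295*j^5 + 1.1089*j^4 + 6.2823*j^3 - 5.1139*j^2 - 1.4916*j - 0.077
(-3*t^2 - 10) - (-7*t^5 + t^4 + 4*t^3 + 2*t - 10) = 7*t^5 - t^4 - 4*t^3 - 3*t^2 - 2*t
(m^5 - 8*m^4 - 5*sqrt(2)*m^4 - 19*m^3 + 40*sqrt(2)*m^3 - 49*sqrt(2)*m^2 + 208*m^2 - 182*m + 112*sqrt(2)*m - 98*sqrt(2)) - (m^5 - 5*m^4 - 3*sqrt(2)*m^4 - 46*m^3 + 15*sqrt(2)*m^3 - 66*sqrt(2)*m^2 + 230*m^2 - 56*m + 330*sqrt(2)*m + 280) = -3*m^4 - 2*sqrt(2)*m^4 + 27*m^3 + 25*sqrt(2)*m^3 - 22*m^2 + 17*sqrt(2)*m^2 - 218*sqrt(2)*m - 126*m - 280 - 98*sqrt(2)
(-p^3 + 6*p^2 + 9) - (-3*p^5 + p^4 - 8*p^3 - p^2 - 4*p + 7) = 3*p^5 - p^4 + 7*p^3 + 7*p^2 + 4*p + 2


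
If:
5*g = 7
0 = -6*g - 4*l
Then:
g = 7/5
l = -21/10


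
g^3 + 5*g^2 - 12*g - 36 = (g - 3)*(g + 2)*(g + 6)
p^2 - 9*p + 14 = (p - 7)*(p - 2)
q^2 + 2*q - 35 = (q - 5)*(q + 7)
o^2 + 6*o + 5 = (o + 1)*(o + 5)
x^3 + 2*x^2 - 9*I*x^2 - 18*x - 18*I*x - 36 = (x + 2)*(x - 6*I)*(x - 3*I)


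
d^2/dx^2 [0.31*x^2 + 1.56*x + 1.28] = 0.620000000000000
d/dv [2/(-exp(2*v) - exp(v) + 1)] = (4*exp(v) + 2)*exp(v)/(exp(2*v) + exp(v) - 1)^2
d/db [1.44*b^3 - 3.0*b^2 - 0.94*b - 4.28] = 4.32*b^2 - 6.0*b - 0.94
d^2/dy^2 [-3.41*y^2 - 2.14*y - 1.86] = -6.82000000000000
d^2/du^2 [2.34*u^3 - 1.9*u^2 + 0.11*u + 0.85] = 14.04*u - 3.8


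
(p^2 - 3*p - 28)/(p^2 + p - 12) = (p - 7)/(p - 3)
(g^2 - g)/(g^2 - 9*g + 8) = g/(g - 8)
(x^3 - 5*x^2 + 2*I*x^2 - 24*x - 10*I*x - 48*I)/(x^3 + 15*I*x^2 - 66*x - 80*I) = (x^2 - 5*x - 24)/(x^2 + 13*I*x - 40)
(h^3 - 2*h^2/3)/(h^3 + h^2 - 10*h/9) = 3*h/(3*h + 5)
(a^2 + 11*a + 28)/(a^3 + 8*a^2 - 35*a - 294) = (a + 4)/(a^2 + a - 42)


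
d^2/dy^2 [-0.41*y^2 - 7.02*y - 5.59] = -0.820000000000000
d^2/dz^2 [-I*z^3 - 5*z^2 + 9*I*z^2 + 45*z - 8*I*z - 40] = -6*I*z - 10 + 18*I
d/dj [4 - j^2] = -2*j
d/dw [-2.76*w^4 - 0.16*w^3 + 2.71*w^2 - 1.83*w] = -11.04*w^3 - 0.48*w^2 + 5.42*w - 1.83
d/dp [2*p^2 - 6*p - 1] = 4*p - 6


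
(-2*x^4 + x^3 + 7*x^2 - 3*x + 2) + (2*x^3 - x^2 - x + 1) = -2*x^4 + 3*x^3 + 6*x^2 - 4*x + 3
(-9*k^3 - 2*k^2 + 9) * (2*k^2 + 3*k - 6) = -18*k^5 - 31*k^4 + 48*k^3 + 30*k^2 + 27*k - 54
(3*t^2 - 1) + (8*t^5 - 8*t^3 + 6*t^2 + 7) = 8*t^5 - 8*t^3 + 9*t^2 + 6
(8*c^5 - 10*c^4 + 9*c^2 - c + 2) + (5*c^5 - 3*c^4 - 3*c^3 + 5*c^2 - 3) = 13*c^5 - 13*c^4 - 3*c^3 + 14*c^2 - c - 1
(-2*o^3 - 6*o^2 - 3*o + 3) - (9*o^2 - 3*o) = -2*o^3 - 15*o^2 + 3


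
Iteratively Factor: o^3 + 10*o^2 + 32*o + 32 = (o + 4)*(o^2 + 6*o + 8) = (o + 2)*(o + 4)*(o + 4)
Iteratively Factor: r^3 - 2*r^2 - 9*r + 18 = (r - 3)*(r^2 + r - 6) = (r - 3)*(r + 3)*(r - 2)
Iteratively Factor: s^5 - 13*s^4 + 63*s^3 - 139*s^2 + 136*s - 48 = (s - 3)*(s^4 - 10*s^3 + 33*s^2 - 40*s + 16) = (s - 4)*(s - 3)*(s^3 - 6*s^2 + 9*s - 4) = (s - 4)^2*(s - 3)*(s^2 - 2*s + 1) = (s - 4)^2*(s - 3)*(s - 1)*(s - 1)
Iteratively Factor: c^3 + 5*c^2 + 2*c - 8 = (c + 2)*(c^2 + 3*c - 4) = (c + 2)*(c + 4)*(c - 1)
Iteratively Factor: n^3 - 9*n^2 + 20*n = (n)*(n^2 - 9*n + 20) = n*(n - 4)*(n - 5)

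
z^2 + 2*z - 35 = (z - 5)*(z + 7)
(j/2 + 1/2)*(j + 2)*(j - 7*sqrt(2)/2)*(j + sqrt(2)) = j^4/2 - 5*sqrt(2)*j^3/4 + 3*j^3/2 - 15*sqrt(2)*j^2/4 - 5*j^2/2 - 21*j/2 - 5*sqrt(2)*j/2 - 7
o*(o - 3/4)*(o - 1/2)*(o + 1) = o^4 - o^3/4 - 7*o^2/8 + 3*o/8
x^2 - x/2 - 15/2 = (x - 3)*(x + 5/2)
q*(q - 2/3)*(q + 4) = q^3 + 10*q^2/3 - 8*q/3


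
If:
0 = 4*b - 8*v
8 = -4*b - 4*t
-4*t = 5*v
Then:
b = -16/3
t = 10/3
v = -8/3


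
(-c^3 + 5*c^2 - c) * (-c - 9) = c^4 + 4*c^3 - 44*c^2 + 9*c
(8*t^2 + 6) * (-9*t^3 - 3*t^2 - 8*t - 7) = -72*t^5 - 24*t^4 - 118*t^3 - 74*t^2 - 48*t - 42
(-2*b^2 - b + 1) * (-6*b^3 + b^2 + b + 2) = 12*b^5 + 4*b^4 - 9*b^3 - 4*b^2 - b + 2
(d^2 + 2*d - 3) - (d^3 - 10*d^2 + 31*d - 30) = -d^3 + 11*d^2 - 29*d + 27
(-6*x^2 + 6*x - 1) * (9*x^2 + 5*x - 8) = -54*x^4 + 24*x^3 + 69*x^2 - 53*x + 8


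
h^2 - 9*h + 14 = (h - 7)*(h - 2)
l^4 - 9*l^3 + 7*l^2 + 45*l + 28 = (l - 7)*(l - 4)*(l + 1)^2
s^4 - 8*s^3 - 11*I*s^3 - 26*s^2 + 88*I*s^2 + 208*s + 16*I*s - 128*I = (s - 8)*(s - 8*I)*(s - 2*I)*(s - I)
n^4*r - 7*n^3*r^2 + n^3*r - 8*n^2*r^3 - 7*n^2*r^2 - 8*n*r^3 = n*(n - 8*r)*(n + r)*(n*r + r)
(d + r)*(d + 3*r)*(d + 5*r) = d^3 + 9*d^2*r + 23*d*r^2 + 15*r^3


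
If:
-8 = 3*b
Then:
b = -8/3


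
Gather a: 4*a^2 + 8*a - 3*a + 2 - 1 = 4*a^2 + 5*a + 1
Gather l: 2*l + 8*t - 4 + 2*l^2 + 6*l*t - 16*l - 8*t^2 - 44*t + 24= 2*l^2 + l*(6*t - 14) - 8*t^2 - 36*t + 20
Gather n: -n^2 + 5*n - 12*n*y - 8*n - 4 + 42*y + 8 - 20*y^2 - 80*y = -n^2 + n*(-12*y - 3) - 20*y^2 - 38*y + 4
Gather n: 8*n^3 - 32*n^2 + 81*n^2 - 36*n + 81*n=8*n^3 + 49*n^2 + 45*n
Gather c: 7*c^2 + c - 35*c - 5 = 7*c^2 - 34*c - 5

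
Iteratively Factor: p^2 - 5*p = (p - 5)*(p)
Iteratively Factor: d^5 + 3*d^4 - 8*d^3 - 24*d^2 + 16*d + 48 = (d - 2)*(d^4 + 5*d^3 + 2*d^2 - 20*d - 24) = (d - 2)^2*(d^3 + 7*d^2 + 16*d + 12) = (d - 2)^2*(d + 3)*(d^2 + 4*d + 4) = (d - 2)^2*(d + 2)*(d + 3)*(d + 2)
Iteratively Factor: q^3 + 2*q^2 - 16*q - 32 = (q + 4)*(q^2 - 2*q - 8) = (q - 4)*(q + 4)*(q + 2)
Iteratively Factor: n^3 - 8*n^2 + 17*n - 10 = (n - 2)*(n^2 - 6*n + 5) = (n - 5)*(n - 2)*(n - 1)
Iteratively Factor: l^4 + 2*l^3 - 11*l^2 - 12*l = (l + 1)*(l^3 + l^2 - 12*l) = (l + 1)*(l + 4)*(l^2 - 3*l) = (l - 3)*(l + 1)*(l + 4)*(l)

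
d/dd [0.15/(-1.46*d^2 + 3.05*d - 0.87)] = (0.438*d - 0.4575)/(1.46*d^2 - 3.05*d + 0.87)^2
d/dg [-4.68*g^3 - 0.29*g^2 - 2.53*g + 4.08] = -14.04*g^2 - 0.58*g - 2.53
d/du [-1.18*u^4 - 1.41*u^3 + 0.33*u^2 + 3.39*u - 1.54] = -4.72*u^3 - 4.23*u^2 + 0.66*u + 3.39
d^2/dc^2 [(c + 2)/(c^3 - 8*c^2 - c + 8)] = 2*((c + 2)*(-3*c^2 + 16*c + 1)^2 + (-3*c^2 + 16*c - (c + 2)*(3*c - 8) + 1)*(c^3 - 8*c^2 - c + 8))/(c^3 - 8*c^2 - c + 8)^3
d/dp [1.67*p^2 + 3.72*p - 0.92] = 3.34*p + 3.72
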